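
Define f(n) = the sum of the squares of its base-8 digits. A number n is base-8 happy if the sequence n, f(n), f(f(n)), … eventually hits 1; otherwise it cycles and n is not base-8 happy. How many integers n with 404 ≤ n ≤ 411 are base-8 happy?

404: 404 → 56 → 49 → 37 → 41 → 26 → 13 → 26  (repeats 26)
405: 405 → 65 → 2 → 4 → 16 → 4  (repeats 4)
406: 406 → 76 → 18 → 8 → 1  (reaches 1)
407: 407 → 89 → 11 → 10 → 5 → 25 → 10  (repeats 10)
408: 408 → 45 → 50 → 40 → 25 → 10 → 5 → 25  (repeats 25)
409: 409 → 46 → 61 → 74 → 6 → 36 → 32 → 16 → 4 → 16  (repeats 16)
410: 410 → 49 → 37 → 41 → 26 → 13 → 26  (repeats 26)
411: 411 → 54 → 72 → 2 → 4 → 16 → 4  (repeats 4)
base-8 happy: 406

1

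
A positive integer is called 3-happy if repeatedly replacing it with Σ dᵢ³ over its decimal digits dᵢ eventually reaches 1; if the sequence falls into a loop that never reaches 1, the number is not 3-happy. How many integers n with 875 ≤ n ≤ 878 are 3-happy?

875: 875 → 980 → 1241 → 74 → 407 → 407  — not 3-happy
876: 876 → 1071 → 345 → 216 → 225 → 141 → 66 → 432 → 99 → 1458 → 702 → 351 → 153 → 153  — not 3-happy
877: 877 → 1198 → 1243 → 100 → 1  — 3-happy
878: 878 → 1367 → 587 → 980 → 1241 → 74 → 407 → 407  — not 3-happy
3-happy: 877

1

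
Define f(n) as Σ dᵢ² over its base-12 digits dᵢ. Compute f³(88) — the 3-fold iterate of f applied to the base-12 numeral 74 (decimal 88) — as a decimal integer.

88 = (7,4)_12 → 7² + 4² = 65
65 = (5,5)_12 → 5² + 5² = 50
50 = (4,2)_12 → 4² + 2² = 20

20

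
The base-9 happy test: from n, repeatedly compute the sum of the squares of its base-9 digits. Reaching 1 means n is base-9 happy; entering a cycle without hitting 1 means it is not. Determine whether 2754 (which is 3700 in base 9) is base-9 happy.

not base-9 happy

2754 = (3,7,0,0)_9 → 3² + 7² + 0² + 0² = 58
58 = (6,4)_9 → 6² + 4² = 52
52 = (5,7)_9 → 5² + 7² = 74
74 = (8,2)_9 → 8² + 2² = 68
68 = (7,5)_9 → 7² + 5² = 74  — 74 already seen; the sequence cycles without reaching 1.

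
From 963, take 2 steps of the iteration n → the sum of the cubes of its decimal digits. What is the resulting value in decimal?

1080

963 → 9³ + 6³ + 3³ = 972
972 → 9³ + 7³ + 2³ = 1080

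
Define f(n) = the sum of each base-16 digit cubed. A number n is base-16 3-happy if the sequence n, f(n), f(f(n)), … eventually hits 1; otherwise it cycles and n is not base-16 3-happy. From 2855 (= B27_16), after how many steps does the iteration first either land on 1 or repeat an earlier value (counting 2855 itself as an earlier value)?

8

2855 = (11,2,7)_16 → 11³ + 2³ + 7³ = 1331 + 8 + 343 = 1682
1682 = (6,9,2)_16 → 6³ + 9³ + 2³ = 216 + 729 + 8 = 953
953 = (3,11,9)_16 → 3³ + 11³ + 9³ = 27 + 1331 + 729 = 2087
2087 = (8,2,7)_16 → 8³ + 2³ + 7³ = 512 + 8 + 343 = 863
863 = (3,5,15)_16 → 3³ + 5³ + 15³ = 27 + 125 + 3375 = 3527
3527 = (13,12,7)_16 → 13³ + 12³ + 7³ = 2197 + 1728 + 343 = 4268
4268 = (1,0,10,12)_16 → 1³ + 0³ + 10³ + 12³ = 1 + 0 + 1000 + 1728 = 2729
2729 = (10,10,9)_16 → 10³ + 10³ + 9³ = 1000 + 1000 + 729 = 2729  — 2729 repeats.
That took 8 steps.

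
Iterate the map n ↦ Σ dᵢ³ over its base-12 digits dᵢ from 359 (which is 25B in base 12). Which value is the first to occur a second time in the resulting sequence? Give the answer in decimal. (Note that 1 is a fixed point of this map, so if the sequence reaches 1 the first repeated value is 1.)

1464

359 = (2,5,11)_12 → 1464
1464 = (10,2,0)_12 → 1008
1008 = (7,0,0)_12 → 343
343 = (2,4,7)_12 → 415
415 = (2,10,7)_12 → 1351
1351 = (9,4,7)_12 → 1136
1136 = (7,10,8)_12 → 1855
1855 = (1,0,10,7)_12 → 1344
1344 = (9,4,0)_12 → 793
793 = (5,6,1)_12 → 342
342 = (2,4,6)_12 → 288
288 = (2,0,0)_12 → 8
8 = (8)_12 → 512
512 = (3,6,8)_12 → 755
755 = (5,2,11)_12 → 1464  — 1464 already appeared earlier.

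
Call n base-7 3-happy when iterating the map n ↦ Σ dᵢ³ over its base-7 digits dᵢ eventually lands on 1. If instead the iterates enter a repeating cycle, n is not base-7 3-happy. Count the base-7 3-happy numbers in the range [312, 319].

1

312: 312 → 288 → 342 → 648 → 282 → 258 → 342  — not base-7 3-happy
313: 313 → 349 → 217 → 91 → 217  — not base-7 3-happy
314: 314 → 440 → 434 → 218 → 92 → 218  — not base-7 3-happy
315: 315 → 243 → 405 → 219 → 99 → 9 → 9  — not base-7 3-happy
316: 316 → 244 → 496 → 244  — not base-7 3-happy
317: 317 → 251 → 341 → 557 → 137 → 197 → 65 → 17 → 35 → 125 → 251  — not base-7 3-happy
318: 318 → 270 → 216 → 288 → 342 → 648 → 282 → 258 → 342  — not base-7 3-happy
319: 319 → 307 → 433 → 343 → 1  — base-7 3-happy
base-7 3-happy: 319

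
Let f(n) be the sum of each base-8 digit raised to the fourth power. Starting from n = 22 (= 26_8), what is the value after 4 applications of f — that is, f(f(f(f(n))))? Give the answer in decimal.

17

22 = (2,6)_8 → 2⁴ + 6⁴ = 16 + 1296 = 1312
1312 = (2,4,4,0)_8 → 2⁴ + 4⁴ + 4⁴ + 0⁴ = 16 + 256 + 256 + 0 = 528
528 = (1,0,2,0)_8 → 1⁴ + 0⁴ + 2⁴ + 0⁴ = 1 + 0 + 16 + 0 = 17
17 = (2,1)_8 → 2⁴ + 1⁴ = 16 + 1 = 17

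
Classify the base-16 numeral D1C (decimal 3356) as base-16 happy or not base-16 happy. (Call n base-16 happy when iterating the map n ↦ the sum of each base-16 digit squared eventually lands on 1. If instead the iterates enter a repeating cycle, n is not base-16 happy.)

3356 = (13,1,12)_16 → 13² + 1² + 12² = 169 + 1 + 144 = 314
314 = (1,3,10)_16 → 1² + 3² + 10² = 1 + 9 + 100 = 110
110 = (6,14)_16 → 6² + 14² = 36 + 196 = 232
232 = (14,8)_16 → 14² + 8² = 196 + 64 = 260
260 = (1,0,4)_16 → 1² + 0² + 4² = 1 + 0 + 16 = 17
17 = (1,1)_16 → 1² + 1² = 1 + 1 = 2
2 = (2)_16 → 2² = 4
4 = (4)_16 → 4² = 16
16 = (1,0)_16 → 1² + 0² = 1 + 0 = 1  — reached 1.

base-16 happy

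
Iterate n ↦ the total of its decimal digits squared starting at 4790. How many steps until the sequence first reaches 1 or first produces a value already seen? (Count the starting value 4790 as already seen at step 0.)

15

4790 → 146
146 → 53
53 → 34
34 → 25
25 → 29
29 → 85
85 → 89
89 → 145
145 → 42
42 → 20
20 → 4
4 → 16
16 → 37
37 → 58
58 → 89  — 89 repeats.
That took 15 steps.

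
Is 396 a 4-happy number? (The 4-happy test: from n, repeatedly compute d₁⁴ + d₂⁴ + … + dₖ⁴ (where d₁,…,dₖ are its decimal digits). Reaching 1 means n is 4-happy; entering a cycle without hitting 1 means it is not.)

not 4-happy

396 → 3⁴ + 9⁴ + 6⁴ = 7938
7938 → 7⁴ + 9⁴ + 3⁴ + 8⁴ = 13139
13139 → 1⁴ + 3⁴ + 1⁴ + 3⁴ + 9⁴ = 6725
6725 → 6⁴ + 7⁴ + 2⁴ + 5⁴ = 4338
4338 → 4⁴ + 3⁴ + 3⁴ + 8⁴ = 4514
4514 → 4⁴ + 5⁴ + 1⁴ + 4⁴ = 1138
1138 → 1⁴ + 1⁴ + 3⁴ + 8⁴ = 4179
4179 → 4⁴ + 1⁴ + 7⁴ + 9⁴ = 9219
9219 → 9⁴ + 2⁴ + 1⁴ + 9⁴ = 13139  — 13139 already seen; the sequence cycles without reaching 1.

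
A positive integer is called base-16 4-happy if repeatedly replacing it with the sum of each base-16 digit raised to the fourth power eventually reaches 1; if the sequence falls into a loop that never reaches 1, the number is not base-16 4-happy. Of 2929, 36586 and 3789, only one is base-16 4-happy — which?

2929: 2929 → 17043 → 6914 → 14658 → 6914  — repeats 6914 (not base-16 4-happy)
36586: 36586 → 90928 → 1459 → 15347 → 65428 → 108067 → 11394 → 24864 → 1313 → 642 → 4128 → 17 → 2 → 16 → 1  — reaches 1 (base-16 4-happy)
3789: 3789 → 87713 → 11923 → 45074 → 14658 → 6914 → 14658  — repeats 14658 (not base-16 4-happy)

36586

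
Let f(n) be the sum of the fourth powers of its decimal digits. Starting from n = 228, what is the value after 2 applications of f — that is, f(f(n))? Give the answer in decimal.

228 → 4128
4128 → 4369

4369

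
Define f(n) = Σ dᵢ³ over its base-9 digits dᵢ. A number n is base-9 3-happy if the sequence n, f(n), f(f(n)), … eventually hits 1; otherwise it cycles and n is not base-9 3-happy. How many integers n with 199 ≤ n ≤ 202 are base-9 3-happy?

199: 199 → 73 → 513 → 243 → 27 → 27  — not base-9 3-happy
200: 200 → 80 → 1024 → 496 → 218 → 232 → 694 → 638 → 1198 → 470 → 476 → 980 → 540 → 432 → 152 → 856 → 128 → 134 → 638  — not base-9 3-happy
201: 201 → 99 → 9 → 1  — base-9 3-happy
202: 202 → 136 → 218 → 232 → 694 → 638 → 1198 → 470 → 476 → 980 → 540 → 432 → 152 → 856 → 128 → 134 → 638  — not base-9 3-happy
base-9 3-happy: 201

1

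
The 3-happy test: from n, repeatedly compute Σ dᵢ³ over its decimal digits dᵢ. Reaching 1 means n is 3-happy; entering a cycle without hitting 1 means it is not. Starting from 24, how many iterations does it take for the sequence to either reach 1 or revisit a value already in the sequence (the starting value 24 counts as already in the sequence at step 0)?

24 → 72
72 → 351
351 → 153
153 → 153  — 153 repeats.
That took 4 steps.

4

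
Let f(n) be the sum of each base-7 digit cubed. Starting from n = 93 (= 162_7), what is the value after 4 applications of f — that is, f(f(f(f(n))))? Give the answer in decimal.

9

93 = (1,6,2)_7 → 225
225 = (4,4,1)_7 → 129
129 = (2,4,3)_7 → 99
99 = (2,0,1)_7 → 9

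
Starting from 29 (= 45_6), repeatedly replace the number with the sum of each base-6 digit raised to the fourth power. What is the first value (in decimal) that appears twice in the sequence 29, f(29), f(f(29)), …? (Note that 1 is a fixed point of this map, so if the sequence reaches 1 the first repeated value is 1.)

353

29 = (4,5)_6 → 4⁴ + 5⁴ = 256 + 625 = 881
881 = (4,0,2,5)_6 → 4⁴ + 0⁴ + 2⁴ + 5⁴ = 256 + 0 + 16 + 625 = 897
897 = (4,0,5,3)_6 → 4⁴ + 0⁴ + 5⁴ + 3⁴ = 256 + 0 + 625 + 81 = 962
962 = (4,2,4,2)_6 → 4⁴ + 2⁴ + 4⁴ + 2⁴ = 256 + 16 + 256 + 16 = 544
544 = (2,3,0,4)_6 → 2⁴ + 3⁴ + 0⁴ + 4⁴ = 16 + 81 + 0 + 256 = 353
353 = (1,3,4,5)_6 → 1⁴ + 3⁴ + 4⁴ + 5⁴ = 1 + 81 + 256 + 625 = 963
963 = (4,2,4,3)_6 → 4⁴ + 2⁴ + 4⁴ + 3⁴ = 256 + 16 + 256 + 81 = 609
609 = (2,4,5,3)_6 → 2⁴ + 4⁴ + 5⁴ + 3⁴ = 16 + 256 + 625 + 81 = 978
978 = (4,3,1,0)_6 → 4⁴ + 3⁴ + 1⁴ + 0⁴ = 256 + 81 + 1 + 0 = 338
338 = (1,3,2,2)_6 → 1⁴ + 3⁴ + 2⁴ + 2⁴ = 1 + 81 + 16 + 16 = 114
114 = (3,1,0)_6 → 3⁴ + 1⁴ + 0⁴ = 81 + 1 + 0 = 82
82 = (2,1,4)_6 → 2⁴ + 1⁴ + 4⁴ = 16 + 1 + 256 = 273
273 = (1,1,3,3)_6 → 1⁴ + 1⁴ + 3⁴ + 3⁴ = 1 + 1 + 81 + 81 = 164
164 = (4,3,2)_6 → 4⁴ + 3⁴ + 2⁴ = 256 + 81 + 16 = 353  — 353 already appeared earlier.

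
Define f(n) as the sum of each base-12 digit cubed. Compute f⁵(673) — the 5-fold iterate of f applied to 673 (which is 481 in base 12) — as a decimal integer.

673 = (4,8,1)_12 → 4³ + 8³ + 1³ = 577
577 = (4,0,1)_12 → 4³ + 0³ + 1³ = 65
65 = (5,5)_12 → 5³ + 5³ = 250
250 = (1,8,10)_12 → 1³ + 8³ + 10³ = 1513
1513 = (10,6,1)_12 → 10³ + 6³ + 1³ = 1217

1217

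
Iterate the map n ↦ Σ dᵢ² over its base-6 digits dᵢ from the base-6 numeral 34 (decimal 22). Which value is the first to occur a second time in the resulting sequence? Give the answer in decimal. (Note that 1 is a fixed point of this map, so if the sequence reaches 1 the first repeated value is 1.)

22 = (3,4)_6 → 3² + 4² = 25
25 = (4,1)_6 → 4² + 1² = 17
17 = (2,5)_6 → 2² + 5² = 29
29 = (4,5)_6 → 4² + 5² = 41
41 = (1,0,5)_6 → 1² + 0² + 5² = 26
26 = (4,2)_6 → 4² + 2² = 20
20 = (3,2)_6 → 3² + 2² = 13
13 = (2,1)_6 → 2² + 1² = 5
5 = (5)_6 → 5² = 25  — 25 already appeared earlier.

25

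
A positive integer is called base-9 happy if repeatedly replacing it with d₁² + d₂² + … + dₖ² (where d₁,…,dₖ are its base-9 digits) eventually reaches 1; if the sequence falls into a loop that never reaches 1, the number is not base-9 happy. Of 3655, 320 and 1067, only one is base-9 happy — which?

3655

3655: 3655 → 27 → 9 → 1  — reaches 1 (base-9 happy)
320: 320 → 98 → 66 → 58 → 52 → 74 → 68 → 74  — repeats 74 (not base-9 happy)
1067: 1067 → 43 → 65 → 53 → 89 → 65  — repeats 65 (not base-9 happy)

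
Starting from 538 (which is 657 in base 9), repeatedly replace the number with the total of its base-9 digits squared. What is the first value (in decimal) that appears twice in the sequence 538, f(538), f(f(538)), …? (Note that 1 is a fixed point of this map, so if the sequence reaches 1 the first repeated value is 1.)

538 = (6,5,7)_9 → 6² + 5² + 7² = 110
110 = (1,3,2)_9 → 1² + 3² + 2² = 14
14 = (1,5)_9 → 1² + 5² = 26
26 = (2,8)_9 → 2² + 8² = 68
68 = (7,5)_9 → 7² + 5² = 74
74 = (8,2)_9 → 8² + 2² = 68  — 68 already appeared earlier.

68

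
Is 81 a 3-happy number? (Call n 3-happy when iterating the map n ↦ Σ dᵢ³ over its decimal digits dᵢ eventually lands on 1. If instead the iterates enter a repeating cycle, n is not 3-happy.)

81 → 8³ + 1³ = 512 + 1 = 513
513 → 5³ + 1³ + 3³ = 125 + 1 + 27 = 153
153 → 1³ + 5³ + 3³ = 1 + 125 + 27 = 153  — 153 already seen; the sequence cycles without reaching 1.

not 3-happy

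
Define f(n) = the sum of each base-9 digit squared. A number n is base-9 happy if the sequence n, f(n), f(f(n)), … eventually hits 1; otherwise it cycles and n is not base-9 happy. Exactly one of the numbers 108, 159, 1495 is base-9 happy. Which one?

108: 108 → 10 → 2 → 4 → 16 → 50 → 50  — repeats 50 (not base-9 happy)
159: 159 → 101 → 9 → 1  — reaches 1 (base-9 happy)
1495: 1495 → 21 → 13 → 17 → 65 → 53 → 89 → 65  — repeats 65 (not base-9 happy)

159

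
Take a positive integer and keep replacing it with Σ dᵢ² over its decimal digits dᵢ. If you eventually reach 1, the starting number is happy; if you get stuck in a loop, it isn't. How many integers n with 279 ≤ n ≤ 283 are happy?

1

279: 279 → 134 → 26 → 40 → 16 → 37 → 58 → 89 → 145 → 42 → 20 → 4 → 16  (repeats 16)
280: 280 → 68 → 100 → 1  (reaches 1)
281: 281 → 69 → 117 → 51 → 26 → 40 → 16 → 37 → 58 → 89 → 145 → 42 → 20 → 4 → 16  (repeats 16)
282: 282 → 72 → 53 → 34 → 25 → 29 → 85 → 89 → 145 → 42 → 20 → 4 → 16 → 37 → 58 → 89  (repeats 89)
283: 283 → 77 → 98 → 145 → 42 → 20 → 4 → 16 → 37 → 58 → 89 → 145  (repeats 145)
happy: 280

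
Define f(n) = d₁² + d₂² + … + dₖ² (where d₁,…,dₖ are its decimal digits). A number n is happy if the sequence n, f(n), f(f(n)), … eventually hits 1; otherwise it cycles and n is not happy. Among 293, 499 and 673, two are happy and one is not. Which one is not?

293: 293 → 94 → 97 → 130 → 10 → 1  — reaches 1 (happy)
499: 499 → 178 → 114 → 18 → 65 → 61 → 37 → 58 → 89 → 145 → 42 → 20 → 4 → 16 → 37  — repeats 37 (not happy)
673: 673 → 94 → 97 → 130 → 10 → 1  — reaches 1 (happy)

499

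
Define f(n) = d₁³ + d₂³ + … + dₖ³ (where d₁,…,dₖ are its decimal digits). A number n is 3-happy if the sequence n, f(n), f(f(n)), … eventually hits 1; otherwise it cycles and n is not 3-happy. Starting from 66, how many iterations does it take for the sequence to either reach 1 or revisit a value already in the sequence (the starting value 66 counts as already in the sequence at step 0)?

66 → 6³ + 6³ = 432
432 → 4³ + 3³ + 2³ = 99
99 → 9³ + 9³ = 1458
1458 → 1³ + 4³ + 5³ + 8³ = 702
702 → 7³ + 0³ + 2³ = 351
351 → 3³ + 5³ + 1³ = 153
153 → 1³ + 5³ + 3³ = 153  — 153 repeats.
That took 7 steps.

7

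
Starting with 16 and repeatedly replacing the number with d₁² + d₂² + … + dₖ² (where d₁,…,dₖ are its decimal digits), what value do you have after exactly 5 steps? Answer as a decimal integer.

16 → 1² + 6² = 1 + 36 = 37
37 → 3² + 7² = 9 + 49 = 58
58 → 5² + 8² = 25 + 64 = 89
89 → 8² + 9² = 64 + 81 = 145
145 → 1² + 4² + 5² = 1 + 16 + 25 = 42

42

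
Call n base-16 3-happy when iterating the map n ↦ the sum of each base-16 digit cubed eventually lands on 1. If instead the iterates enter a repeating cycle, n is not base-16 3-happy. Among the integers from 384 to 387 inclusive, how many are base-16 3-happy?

1

384: 384 → 513 → 9 → 729 → 2934 → 1890 → 567 → 378 → 1344 → 189 → 3528 → 4437 → 252 → 5103 → 6147 → 540 → 1737 → 2673 → 1344  — not base-16 3-happy
385: 385 → 514 → 16 → 1  — base-16 3-happy
386: 386 → 521 → 737 → 2753 → 2729 → 2729  — not base-16 3-happy
387: 387 → 540 → 1737 → 2673 → 1344 → 189 → 3528 → 4437 → 252 → 5103 → 6147 → 540  — not base-16 3-happy
base-16 3-happy: 385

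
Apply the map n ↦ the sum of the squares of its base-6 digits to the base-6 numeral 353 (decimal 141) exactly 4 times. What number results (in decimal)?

10

141 = (3,5,3)_6 → 43
43 = (1,1,1)_6 → 3
3 = (3)_6 → 9
9 = (1,3)_6 → 10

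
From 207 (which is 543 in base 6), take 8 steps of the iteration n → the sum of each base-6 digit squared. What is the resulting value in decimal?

20

207 = (5,4,3)_6 → 50
50 = (1,2,2)_6 → 9
9 = (1,3)_6 → 10
10 = (1,4)_6 → 17
17 = (2,5)_6 → 29
29 = (4,5)_6 → 41
41 = (1,0,5)_6 → 26
26 = (4,2)_6 → 20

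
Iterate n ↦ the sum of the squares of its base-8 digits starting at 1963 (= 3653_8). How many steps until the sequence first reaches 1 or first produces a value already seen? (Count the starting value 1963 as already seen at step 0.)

9

1963 = (3,6,5,3)_8 → 3² + 6² + 5² + 3² = 79
79 = (1,1,7)_8 → 1² + 1² + 7² = 51
51 = (6,3)_8 → 6² + 3² = 45
45 = (5,5)_8 → 5² + 5² = 50
50 = (6,2)_8 → 6² + 2² = 40
40 = (5,0)_8 → 5² + 0² = 25
25 = (3,1)_8 → 3² + 1² = 10
10 = (1,2)_8 → 1² + 2² = 5
5 = (5)_8 → 5² = 25  — 25 repeats.
That took 9 steps.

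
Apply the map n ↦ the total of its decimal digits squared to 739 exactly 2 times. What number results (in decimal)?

91

739 → 7² + 3² + 9² = 49 + 9 + 81 = 139
139 → 1² + 3² + 9² = 1 + 9 + 81 = 91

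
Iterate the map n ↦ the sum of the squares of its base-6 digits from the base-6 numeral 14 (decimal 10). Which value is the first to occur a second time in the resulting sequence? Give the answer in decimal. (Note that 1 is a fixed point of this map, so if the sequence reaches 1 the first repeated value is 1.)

17

10 = (1,4)_6 → 17
17 = (2,5)_6 → 29
29 = (4,5)_6 → 41
41 = (1,0,5)_6 → 26
26 = (4,2)_6 → 20
20 = (3,2)_6 → 13
13 = (2,1)_6 → 5
5 = (5)_6 → 25
25 = (4,1)_6 → 17  — 17 already appeared earlier.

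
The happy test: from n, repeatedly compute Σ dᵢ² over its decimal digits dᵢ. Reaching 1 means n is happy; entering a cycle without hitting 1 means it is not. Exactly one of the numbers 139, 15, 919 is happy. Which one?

139

139: 139 → 91 → 82 → 68 → 100 → 1  — reaches 1 (happy)
15: 15 → 26 → 40 → 16 → 37 → 58 → 89 → 145 → 42 → 20 → 4 → 16  — repeats 16 (not happy)
919: 919 → 163 → 46 → 52 → 29 → 85 → 89 → 145 → 42 → 20 → 4 → 16 → 37 → 58 → 89  — repeats 89 (not happy)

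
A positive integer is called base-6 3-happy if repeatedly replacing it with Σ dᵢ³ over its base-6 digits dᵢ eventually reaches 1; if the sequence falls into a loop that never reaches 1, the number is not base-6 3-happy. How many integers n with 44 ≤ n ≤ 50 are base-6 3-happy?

3

44: 44 → 10 → 65 → 190 → 190  (repeats 190)
45: 45 → 29 → 189 → 153 → 92 → 43 → 3 → 27 → 91 → 36 → 1  (reaches 1)
46: 46 → 66 → 126 → 54 → 28 → 128 → 62 → 73 → 9 → 28  (repeats 28)
47: 47 → 127 → 55 → 29 → 189 → 153 → 92 → 43 → 3 → 27 → 91 → 36 → 1  (reaches 1)
48: 48 → 9 → 28 → 128 → 62 → 73 → 9  (repeats 9)
49: 49 → 10 → 65 → 190 → 190  (repeats 190)
50: 50 → 17 → 133 → 92 → 43 → 3 → 27 → 91 → 36 → 1  (reaches 1)
base-6 3-happy: 45, 47, 50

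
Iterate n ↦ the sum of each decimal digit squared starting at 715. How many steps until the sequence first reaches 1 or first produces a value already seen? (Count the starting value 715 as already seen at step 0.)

715 → 7² + 1² + 5² = 75
75 → 7² + 5² = 74
74 → 7² + 4² = 65
65 → 6² + 5² = 61
61 → 6² + 1² = 37
37 → 3² + 7² = 58
58 → 5² + 8² = 89
89 → 8² + 9² = 145
145 → 1² + 4² + 5² = 42
42 → 4² + 2² = 20
20 → 2² + 0² = 4
4 → 4² = 16
16 → 1² + 6² = 37  — 37 repeats.
That took 13 steps.

13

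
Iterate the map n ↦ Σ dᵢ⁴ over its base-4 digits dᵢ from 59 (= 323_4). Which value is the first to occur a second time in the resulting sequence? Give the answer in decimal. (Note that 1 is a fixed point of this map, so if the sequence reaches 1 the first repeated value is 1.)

59 = (3,2,3)_4 → 3⁴ + 2⁴ + 3⁴ = 81 + 16 + 81 = 178
178 = (2,3,0,2)_4 → 2⁴ + 3⁴ + 0⁴ + 2⁴ = 16 + 81 + 0 + 16 = 113
113 = (1,3,0,1)_4 → 1⁴ + 3⁴ + 0⁴ + 1⁴ = 1 + 81 + 0 + 1 = 83
83 = (1,1,0,3)_4 → 1⁴ + 1⁴ + 0⁴ + 3⁴ = 1 + 1 + 0 + 81 = 83  — 83 already appeared earlier.

83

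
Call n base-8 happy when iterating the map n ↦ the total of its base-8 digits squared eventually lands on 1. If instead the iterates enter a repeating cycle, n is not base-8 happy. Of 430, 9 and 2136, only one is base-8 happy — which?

430: 430 → 97 → 18 → 8 → 1  — reaches 1 (base-8 happy)
9: 9 → 2 → 4 → 16 → 4  — repeats 4 (not base-8 happy)
2136: 2136 → 26 → 13 → 26  — repeats 26 (not base-8 happy)

430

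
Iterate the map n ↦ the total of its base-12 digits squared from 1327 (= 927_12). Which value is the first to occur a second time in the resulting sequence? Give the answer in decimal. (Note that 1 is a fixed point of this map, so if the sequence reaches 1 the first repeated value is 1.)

125

1327 = (9,2,7)_12 → 9² + 2² + 7² = 134
134 = (11,2)_12 → 11² + 2² = 125
125 = (10,5)_12 → 10² + 5² = 125  — 125 already appeared earlier.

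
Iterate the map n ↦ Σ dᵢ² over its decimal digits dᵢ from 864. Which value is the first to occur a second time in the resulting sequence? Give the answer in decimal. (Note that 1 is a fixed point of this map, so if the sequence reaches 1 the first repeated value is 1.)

864 → 8² + 6² + 4² = 116
116 → 1² + 1² + 6² = 38
38 → 3² + 8² = 73
73 → 7² + 3² = 58
58 → 5² + 8² = 89
89 → 8² + 9² = 145
145 → 1² + 4² + 5² = 42
42 → 4² + 2² = 20
20 → 2² + 0² = 4
4 → 4² = 16
16 → 1² + 6² = 37
37 → 3² + 7² = 58  — 58 already appeared earlier.

58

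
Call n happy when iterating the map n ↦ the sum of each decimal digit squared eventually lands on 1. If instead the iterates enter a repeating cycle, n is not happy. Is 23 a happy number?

happy

23 → 2² + 3² = 13
13 → 1² + 3² = 10
10 → 1² + 0² = 1  — reached 1.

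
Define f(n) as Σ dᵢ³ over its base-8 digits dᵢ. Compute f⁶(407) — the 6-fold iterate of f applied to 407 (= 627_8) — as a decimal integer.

469

407 = (6,2,7)_8 → 567
567 = (1,0,6,7)_8 → 560
560 = (1,0,6,0)_8 → 217
217 = (3,3,1)_8 → 55
55 = (6,7)_8 → 559
559 = (1,0,5,7)_8 → 469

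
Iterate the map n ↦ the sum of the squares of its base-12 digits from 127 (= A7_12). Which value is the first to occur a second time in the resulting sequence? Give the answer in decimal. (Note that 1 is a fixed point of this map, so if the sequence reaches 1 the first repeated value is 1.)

26

127 = (10,7)_12 → 10² + 7² = 149
149 = (1,0,5)_12 → 1² + 0² + 5² = 26
26 = (2,2)_12 → 2² + 2² = 8
8 = (8)_12 → 8² = 64
64 = (5,4)_12 → 5² + 4² = 41
41 = (3,5)_12 → 3² + 5² = 34
34 = (2,10)_12 → 2² + 10² = 104
104 = (8,8)_12 → 8² + 8² = 128
128 = (10,8)_12 → 10² + 8² = 164
164 = (1,1,8)_12 → 1² + 1² + 8² = 66
66 = (5,6)_12 → 5² + 6² = 61
61 = (5,1)_12 → 5² + 1² = 26  — 26 already appeared earlier.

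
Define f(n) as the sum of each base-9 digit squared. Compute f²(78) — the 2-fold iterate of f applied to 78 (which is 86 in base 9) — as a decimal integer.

6

78 = (8,6)_9 → 8² + 6² = 64 + 36 = 100
100 = (1,2,1)_9 → 1² + 2² + 1² = 1 + 4 + 1 = 6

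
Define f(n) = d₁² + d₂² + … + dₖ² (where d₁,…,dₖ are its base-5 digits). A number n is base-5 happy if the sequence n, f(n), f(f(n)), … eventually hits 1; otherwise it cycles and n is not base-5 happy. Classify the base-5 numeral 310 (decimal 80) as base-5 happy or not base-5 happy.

not base-5 happy

80 = (3,1,0)_5 → 10
10 = (2,0)_5 → 4
4 = (4)_5 → 16
16 = (3,1)_5 → 10  — 10 already seen; the sequence cycles without reaching 1.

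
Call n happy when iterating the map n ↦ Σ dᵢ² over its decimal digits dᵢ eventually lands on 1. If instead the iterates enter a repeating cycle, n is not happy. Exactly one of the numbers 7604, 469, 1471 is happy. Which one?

7604: 7604 → 101 → 2 → 4 → 16 → 37 → 58 → 89 → 145 → 42 → 20 → 4  — repeats 4 (not happy)
469: 469 → 133 → 19 → 82 → 68 → 100 → 1  — reaches 1 (happy)
1471: 1471 → 67 → 85 → 89 → 145 → 42 → 20 → 4 → 16 → 37 → 58 → 89  — repeats 89 (not happy)

469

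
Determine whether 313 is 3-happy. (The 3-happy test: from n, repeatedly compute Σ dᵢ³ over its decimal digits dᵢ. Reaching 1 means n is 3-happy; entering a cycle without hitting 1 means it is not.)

not 3-happy

313 → 3³ + 1³ + 3³ = 27 + 1 + 27 = 55
55 → 5³ + 5³ = 125 + 125 = 250
250 → 2³ + 5³ + 0³ = 8 + 125 + 0 = 133
133 → 1³ + 3³ + 3³ = 1 + 27 + 27 = 55  — 55 already seen; the sequence cycles without reaching 1.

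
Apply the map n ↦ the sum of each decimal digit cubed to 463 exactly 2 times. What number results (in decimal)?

370

463 → 4³ + 6³ + 3³ = 307
307 → 3³ + 0³ + 7³ = 370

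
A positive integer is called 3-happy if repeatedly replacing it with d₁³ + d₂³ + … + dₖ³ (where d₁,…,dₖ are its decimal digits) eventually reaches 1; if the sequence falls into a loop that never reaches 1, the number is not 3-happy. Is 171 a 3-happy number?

not 3-happy

171 → 1³ + 7³ + 1³ = 345
345 → 3³ + 4³ + 5³ = 216
216 → 2³ + 1³ + 6³ = 225
225 → 2³ + 2³ + 5³ = 141
141 → 1³ + 4³ + 1³ = 66
66 → 6³ + 6³ = 432
432 → 4³ + 3³ + 2³ = 99
99 → 9³ + 9³ = 1458
1458 → 1³ + 4³ + 5³ + 8³ = 702
702 → 7³ + 0³ + 2³ = 351
351 → 3³ + 5³ + 1³ = 153
153 → 1³ + 5³ + 3³ = 153  — 153 already seen; the sequence cycles without reaching 1.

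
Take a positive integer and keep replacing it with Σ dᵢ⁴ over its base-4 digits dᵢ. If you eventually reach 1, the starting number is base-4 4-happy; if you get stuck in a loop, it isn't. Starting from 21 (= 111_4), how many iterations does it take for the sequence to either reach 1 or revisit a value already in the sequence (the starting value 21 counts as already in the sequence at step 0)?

3

21 = (1,1,1)_4 → 3
3 = (3)_4 → 81
81 = (1,1,0,1)_4 → 3  — 3 repeats.
That took 3 steps.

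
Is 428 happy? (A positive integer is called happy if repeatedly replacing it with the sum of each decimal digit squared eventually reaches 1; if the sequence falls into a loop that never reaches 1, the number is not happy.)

428 → 4² + 2² + 8² = 16 + 4 + 64 = 84
84 → 8² + 4² = 64 + 16 = 80
80 → 8² + 0² = 64 + 0 = 64
64 → 6² + 4² = 36 + 16 = 52
52 → 5² + 2² = 25 + 4 = 29
29 → 2² + 9² = 4 + 81 = 85
85 → 8² + 5² = 64 + 25 = 89
89 → 8² + 9² = 64 + 81 = 145
145 → 1² + 4² + 5² = 1 + 16 + 25 = 42
42 → 4² + 2² = 16 + 4 = 20
20 → 2² + 0² = 4 + 0 = 4
4 → 4² = 16
16 → 1² + 6² = 1 + 36 = 37
37 → 3² + 7² = 9 + 49 = 58
58 → 5² + 8² = 25 + 64 = 89  — 89 already seen; the sequence cycles without reaching 1.

not happy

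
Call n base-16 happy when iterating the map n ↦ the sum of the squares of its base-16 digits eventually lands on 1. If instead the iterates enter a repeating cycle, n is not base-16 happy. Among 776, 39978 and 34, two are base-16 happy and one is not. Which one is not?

776

776: 776 → 73 → 97 → 37 → 29 → 170 → 200 → 208 → 169 → 181 → 146 → 85 → 50 → 13 → 169  — repeats 169 (not base-16 happy)
39978: 39978 → 329 → 98 → 40 → 68 → 32 → 4 → 16 → 1  — reaches 1 (base-16 happy)
34: 34 → 8 → 64 → 16 → 1  — reaches 1 (base-16 happy)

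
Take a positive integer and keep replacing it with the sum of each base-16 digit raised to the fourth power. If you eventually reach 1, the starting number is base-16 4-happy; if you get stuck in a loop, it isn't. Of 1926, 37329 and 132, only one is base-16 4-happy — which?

132

1926: 1926 → 7793 → 40819 → 59668 → 45234 → 29298 → 4834 → 38449 → 7939 → 50707 → 22114 → 3233 → 30737 → 6499 → 7939  — repeats 7939 (not base-16 4-happy)
37329: 37329 → 35124 → 10994 → 60657 → 109778 → 59314 → 55474 → 47314 → 47314  — repeats 47314 (not base-16 4-happy)
132: 132 → 4352 → 2 → 16 → 1  — reaches 1 (base-16 4-happy)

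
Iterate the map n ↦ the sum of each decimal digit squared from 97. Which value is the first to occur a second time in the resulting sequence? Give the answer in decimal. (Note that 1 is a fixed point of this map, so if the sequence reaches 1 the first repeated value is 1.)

97 → 9² + 7² = 81 + 49 = 130
130 → 1² + 3² + 0² = 1 + 9 + 0 = 10
10 → 1² + 0² = 1 + 0 = 1  — reached the fixed point 1.
1 → 1, so 1 is the first repeated value.

1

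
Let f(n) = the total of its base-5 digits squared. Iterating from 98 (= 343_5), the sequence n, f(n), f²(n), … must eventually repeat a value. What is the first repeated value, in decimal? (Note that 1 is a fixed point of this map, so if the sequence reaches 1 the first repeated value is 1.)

98 = (3,4,3)_5 → 34
34 = (1,1,4)_5 → 18
18 = (3,3)_5 → 18  — 18 already appeared earlier.

18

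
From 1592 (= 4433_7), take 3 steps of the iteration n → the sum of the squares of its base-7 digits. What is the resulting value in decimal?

1592 = (4,4,3,3)_7 → 50
50 = (1,0,1)_7 → 2
2 = (2)_7 → 4

4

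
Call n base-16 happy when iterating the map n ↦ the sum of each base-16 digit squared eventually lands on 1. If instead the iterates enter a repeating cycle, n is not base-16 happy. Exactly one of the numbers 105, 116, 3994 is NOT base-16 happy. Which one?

105: 105 → 117 → 74 → 116 → 65 → 17 → 2 → 4 → 16 → 1  — reaches 1 (base-16 happy)
116: 116 → 65 → 17 → 2 → 4 → 16 → 1  — reaches 1 (base-16 happy)
3994: 3994 → 406 → 118 → 85 → 50 → 13 → 169 → 181 → 146 → 85  — repeats 85 (not base-16 happy)

3994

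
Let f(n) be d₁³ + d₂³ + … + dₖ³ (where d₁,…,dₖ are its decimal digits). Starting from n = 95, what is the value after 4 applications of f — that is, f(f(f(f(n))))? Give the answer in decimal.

155

95 → 854
854 → 701
701 → 344
344 → 155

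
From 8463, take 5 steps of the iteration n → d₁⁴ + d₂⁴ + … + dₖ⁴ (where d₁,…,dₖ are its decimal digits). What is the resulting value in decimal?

8463 → 5729
5729 → 9603
9603 → 7938
7938 → 13139
13139 → 6725

6725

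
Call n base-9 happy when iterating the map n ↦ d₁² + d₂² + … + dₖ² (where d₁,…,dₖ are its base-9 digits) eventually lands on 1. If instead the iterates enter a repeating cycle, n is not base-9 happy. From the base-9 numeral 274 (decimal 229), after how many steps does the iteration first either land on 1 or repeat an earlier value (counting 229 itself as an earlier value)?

7

229 = (2,7,4)_9 → 69
69 = (7,6)_9 → 85
85 = (1,0,4)_9 → 17
17 = (1,8)_9 → 65
65 = (7,2)_9 → 53
53 = (5,8)_9 → 89
89 = (1,0,8)_9 → 65  — 65 repeats.
That took 7 steps.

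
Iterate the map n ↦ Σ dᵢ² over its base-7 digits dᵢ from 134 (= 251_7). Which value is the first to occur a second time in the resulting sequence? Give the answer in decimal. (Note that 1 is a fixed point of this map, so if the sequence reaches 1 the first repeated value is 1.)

134 = (2,5,1)_7 → 30
30 = (4,2)_7 → 20
20 = (2,6)_7 → 40
40 = (5,5)_7 → 50
50 = (1,0,1)_7 → 2
2 = (2)_7 → 4
4 = (4)_7 → 16
16 = (2,2)_7 → 8
8 = (1,1)_7 → 2  — 2 already appeared earlier.

2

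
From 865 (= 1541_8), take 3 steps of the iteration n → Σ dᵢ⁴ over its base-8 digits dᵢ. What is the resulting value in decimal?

865 = (1,5,4,1)_8 → 1⁴ + 5⁴ + 4⁴ + 1⁴ = 883
883 = (1,5,6,3)_8 → 1⁴ + 5⁴ + 6⁴ + 3⁴ = 2003
2003 = (3,7,2,3)_8 → 3⁴ + 7⁴ + 2⁴ + 3⁴ = 2579

2579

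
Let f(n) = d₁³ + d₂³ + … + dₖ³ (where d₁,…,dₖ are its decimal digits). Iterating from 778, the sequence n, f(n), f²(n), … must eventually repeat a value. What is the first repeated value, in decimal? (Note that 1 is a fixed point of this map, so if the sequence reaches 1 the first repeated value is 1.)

778 → 7³ + 7³ + 8³ = 343 + 343 + 512 = 1198
1198 → 1³ + 1³ + 9³ + 8³ = 1 + 1 + 729 + 512 = 1243
1243 → 1³ + 2³ + 4³ + 3³ = 1 + 8 + 64 + 27 = 100
100 → 1³ + 0³ + 0³ = 1 + 0 + 0 = 1  — reached the fixed point 1.
1 → 1, so 1 is the first repeated value.

1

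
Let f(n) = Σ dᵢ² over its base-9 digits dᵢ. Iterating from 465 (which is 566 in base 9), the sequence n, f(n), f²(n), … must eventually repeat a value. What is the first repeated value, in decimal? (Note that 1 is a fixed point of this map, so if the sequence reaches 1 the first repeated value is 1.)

465 = (5,6,6)_9 → 5² + 6² + 6² = 25 + 36 + 36 = 97
97 = (1,1,7)_9 → 1² + 1² + 7² = 1 + 1 + 49 = 51
51 = (5,6)_9 → 5² + 6² = 25 + 36 = 61
61 = (6,7)_9 → 6² + 7² = 36 + 49 = 85
85 = (1,0,4)_9 → 1² + 0² + 4² = 1 + 0 + 16 = 17
17 = (1,8)_9 → 1² + 8² = 1 + 64 = 65
65 = (7,2)_9 → 7² + 2² = 49 + 4 = 53
53 = (5,8)_9 → 5² + 8² = 25 + 64 = 89
89 = (1,0,8)_9 → 1² + 0² + 8² = 1 + 0 + 64 = 65  — 65 already appeared earlier.

65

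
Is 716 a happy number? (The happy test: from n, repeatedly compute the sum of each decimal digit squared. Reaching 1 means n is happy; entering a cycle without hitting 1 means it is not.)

happy

716 → 7² + 1² + 6² = 49 + 1 + 36 = 86
86 → 8² + 6² = 64 + 36 = 100
100 → 1² + 0² + 0² = 1 + 0 + 0 = 1  — reached 1.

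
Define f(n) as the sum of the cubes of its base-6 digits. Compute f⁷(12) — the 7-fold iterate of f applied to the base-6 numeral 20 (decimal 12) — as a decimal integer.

9

12 = (2,0)_6 → 2³ + 0³ = 8
8 = (1,2)_6 → 1³ + 2³ = 9
9 = (1,3)_6 → 1³ + 3³ = 28
28 = (4,4)_6 → 4³ + 4³ = 128
128 = (3,3,2)_6 → 3³ + 3³ + 2³ = 62
62 = (1,4,2)_6 → 1³ + 4³ + 2³ = 73
73 = (2,0,1)_6 → 2³ + 0³ + 1³ = 9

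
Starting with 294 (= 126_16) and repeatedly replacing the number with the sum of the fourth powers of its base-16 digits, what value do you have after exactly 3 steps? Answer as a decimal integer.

4128

294 = (1,2,6)_16 → 1⁴ + 2⁴ + 6⁴ = 1 + 16 + 1296 = 1313
1313 = (5,2,1)_16 → 5⁴ + 2⁴ + 1⁴ = 625 + 16 + 1 = 642
642 = (2,8,2)_16 → 2⁴ + 8⁴ + 2⁴ = 16 + 4096 + 16 = 4128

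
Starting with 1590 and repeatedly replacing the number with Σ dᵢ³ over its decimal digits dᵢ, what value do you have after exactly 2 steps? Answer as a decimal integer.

762

1590 → 1³ + 5³ + 9³ + 0³ = 1 + 125 + 729 + 0 = 855
855 → 8³ + 5³ + 5³ = 512 + 125 + 125 = 762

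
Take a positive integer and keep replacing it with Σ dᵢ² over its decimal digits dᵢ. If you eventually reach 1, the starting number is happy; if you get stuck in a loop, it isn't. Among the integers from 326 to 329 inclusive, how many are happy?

326: 326 → 49 → 97 → 130 → 10 → 1  (reaches 1)
327: 327 → 62 → 40 → 16 → 37 → 58 → 89 → 145 → 42 → 20 → 4 → 16  (repeats 16)
328: 328 → 77 → 98 → 145 → 42 → 20 → 4 → 16 → 37 → 58 → 89 → 145  (repeats 145)
329: 329 → 94 → 97 → 130 → 10 → 1  (reaches 1)
happy: 326, 329

2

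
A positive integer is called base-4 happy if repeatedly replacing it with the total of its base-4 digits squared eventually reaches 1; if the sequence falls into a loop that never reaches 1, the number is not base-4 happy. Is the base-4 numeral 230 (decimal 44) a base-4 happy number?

44 = (2,3,0)_4 → 2² + 3² + 0² = 4 + 9 + 0 = 13
13 = (3,1)_4 → 3² + 1² = 9 + 1 = 10
10 = (2,2)_4 → 2² + 2² = 4 + 4 = 8
8 = (2,0)_4 → 2² + 0² = 4 + 0 = 4
4 = (1,0)_4 → 1² + 0² = 1 + 0 = 1  — reached 1.

base-4 happy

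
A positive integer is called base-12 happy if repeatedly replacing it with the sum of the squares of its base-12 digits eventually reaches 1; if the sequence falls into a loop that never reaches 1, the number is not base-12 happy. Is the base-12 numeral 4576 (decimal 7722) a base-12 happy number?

not base-12 happy

7722 = (4,5,7,6)_12 → 4² + 5² + 7² + 6² = 16 + 25 + 49 + 36 = 126
126 = (10,6)_12 → 10² + 6² = 100 + 36 = 136
136 = (11,4)_12 → 11² + 4² = 121 + 16 = 137
137 = (11,5)_12 → 11² + 5² = 121 + 25 = 146
146 = (1,0,2)_12 → 1² + 0² + 2² = 1 + 0 + 4 = 5
5 = (5)_12 → 5² = 25
25 = (2,1)_12 → 2² + 1² = 4 + 1 = 5  — 5 already seen; the sequence cycles without reaching 1.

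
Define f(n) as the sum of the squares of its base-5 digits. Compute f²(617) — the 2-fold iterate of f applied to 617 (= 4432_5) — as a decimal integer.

617 = (4,4,3,2)_5 → 45
45 = (1,4,0)_5 → 17

17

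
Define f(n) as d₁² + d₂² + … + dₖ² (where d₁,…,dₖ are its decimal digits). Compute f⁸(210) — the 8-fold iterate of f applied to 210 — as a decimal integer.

210 → 2² + 1² + 0² = 4 + 1 + 0 = 5
5 → 5² = 25
25 → 2² + 5² = 4 + 25 = 29
29 → 2² + 9² = 4 + 81 = 85
85 → 8² + 5² = 64 + 25 = 89
89 → 8² + 9² = 64 + 81 = 145
145 → 1² + 4² + 5² = 1 + 16 + 25 = 42
42 → 4² + 2² = 16 + 4 = 20

20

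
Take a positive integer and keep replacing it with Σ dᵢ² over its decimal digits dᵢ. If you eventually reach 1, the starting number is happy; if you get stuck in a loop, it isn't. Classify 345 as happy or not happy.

not happy

345 → 3² + 4² + 5² = 50
50 → 5² + 0² = 25
25 → 2² + 5² = 29
29 → 2² + 9² = 85
85 → 8² + 5² = 89
89 → 8² + 9² = 145
145 → 1² + 4² + 5² = 42
42 → 4² + 2² = 20
20 → 2² + 0² = 4
4 → 4² = 16
16 → 1² + 6² = 37
37 → 3² + 7² = 58
58 → 5² + 8² = 89  — 89 already seen; the sequence cycles without reaching 1.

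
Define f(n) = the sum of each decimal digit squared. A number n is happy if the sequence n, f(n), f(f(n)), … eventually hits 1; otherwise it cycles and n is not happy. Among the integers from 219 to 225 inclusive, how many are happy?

1

219: 219 → 86 → 100 → 1  (reaches 1)
220: 220 → 8 → 64 → 52 → 29 → 85 → 89 → 145 → 42 → 20 → 4 → 16 → 37 → 58 → 89  (repeats 89)
221: 221 → 9 → 81 → 65 → 61 → 37 → 58 → 89 → 145 → 42 → 20 → 4 → 16 → 37  (repeats 37)
222: 222 → 12 → 5 → 25 → 29 → 85 → 89 → 145 → 42 → 20 → 4 → 16 → 37 → 58 → 89  (repeats 89)
223: 223 → 17 → 50 → 25 → 29 → 85 → 89 → 145 → 42 → 20 → 4 → 16 → 37 → 58 → 89  (repeats 89)
224: 224 → 24 → 20 → 4 → 16 → 37 → 58 → 89 → 145 → 42 → 20  (repeats 20)
225: 225 → 33 → 18 → 65 → 61 → 37 → 58 → 89 → 145 → 42 → 20 → 4 → 16 → 37  (repeats 37)
happy: 219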